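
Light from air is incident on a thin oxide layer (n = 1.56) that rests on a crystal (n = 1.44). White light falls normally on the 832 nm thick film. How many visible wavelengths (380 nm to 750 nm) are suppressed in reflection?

3

Ray reflecting at the top interface goes from n = 1.0 toward n = 1.56: a half-wave phase shift.
At the lower boundary (n = 1.56 to n = 1.44) the reflected ray undergoes no phase shift.
Net: one phase inversion between the two reflected rays.
For weak reflection here: 2 n t = m λ.
λ = 2 n t / m = 2596 / m nm.
m=3: 865 nm (IR); m=4: 649 nm (visible); m=5: 519 nm (visible); m=6: 433 nm (visible); m=7: 371 nm (UV).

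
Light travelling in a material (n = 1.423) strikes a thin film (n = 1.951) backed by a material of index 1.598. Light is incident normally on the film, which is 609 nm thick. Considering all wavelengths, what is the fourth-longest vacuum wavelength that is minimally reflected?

594 nm

At the upper boundary (n = 1.423 to n = 1.951) the reflected ray undergoes a half-wave phase shift.
At the lower boundary (n = 1.951 to n = 1.598) the reflected ray undergoes no phase shift.
Net: one phase inversion between the two reflected rays.
For weak reflection here: 2 n t = m λ.
λ = 2 n t / m. The fourth-longest wavelength is m = 4: λ = 2 × 1.951 × 609 / 4.00 = 594 nm.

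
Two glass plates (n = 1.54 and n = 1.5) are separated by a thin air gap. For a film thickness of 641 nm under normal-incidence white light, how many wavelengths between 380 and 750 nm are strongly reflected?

Ray reflecting at the top interface goes from n = 1.54 toward n = 1.0: no phase shift.
At the lower boundary (n = 1.0 to n = 1.5) the reflected ray undergoes a half-wave phase shift.
Exactly one π shift → a net half-wave offset.
With one net inversion, constructive interference in reflection requires 2 n t = (m + ½) λ.
λ = 2 n t / (m + ½) = 1282 / (m + ½) nm.
m=1: 855 nm (IR); m=2: 513 nm (visible); m=3: 366 nm (UV).

1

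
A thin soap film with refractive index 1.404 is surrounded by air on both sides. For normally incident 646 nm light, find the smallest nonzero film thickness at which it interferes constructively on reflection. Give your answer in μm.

Top surface (1.0 → 1.404): reflection off a higher-index medium gives a half-wave phase shift.
Ray reflecting at the bottom interface goes from n = 1.404 toward n = 1.0: no phase shift.
Exactly one π shift → a net half-wave offset.
For strong reflection here: 2 n t = (m + ½) λ.
Minimum at m = 0: t = λ / (4 n) = 646 / (4 × 1.404) = 115 nm.

0.115 μm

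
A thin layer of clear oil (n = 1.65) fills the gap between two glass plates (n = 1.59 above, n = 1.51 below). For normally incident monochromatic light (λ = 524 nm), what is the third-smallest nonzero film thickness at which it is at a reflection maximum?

Top surface (1.59 → 1.65): reflection off a higher-index medium gives a half-wave phase shift.
At the lower boundary (n = 1.65 to n = 1.51) the reflected ray undergoes no phase shift.
Exactly one π shift → a net half-wave offset.
For maximum reflection here: 2 n t = (m + ½) λ.
The third-smallest nonzero thickness corresponds to m = 2: t = (m + ½) λ / (2 n) = 2.50 × 524 / (2 × 1.65) = 397 nm.

397 nm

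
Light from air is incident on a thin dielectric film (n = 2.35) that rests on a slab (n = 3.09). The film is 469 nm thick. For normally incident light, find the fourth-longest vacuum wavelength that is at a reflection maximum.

At the upper boundary (n = 1.0 to n = 2.35) the reflected ray undergoes a half-wave phase shift.
Bottom surface (2.35 → 3.09): reflection off a higher-index medium gives a half-wave phase shift.
Net: no relative phase inversion (both shifts match).
With no net inversion, constructive interference in reflection requires 2 n t = m λ.
λ = 2 n t / m. The fourth-longest wavelength is m = 4: λ = 2 × 2.35 × 469 / 4.00 = 551 nm.

551 nm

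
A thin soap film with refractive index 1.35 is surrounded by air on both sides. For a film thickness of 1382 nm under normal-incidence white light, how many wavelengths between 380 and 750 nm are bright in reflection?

5

At the upper boundary (n = 1.0 to n = 1.35) the reflected ray undergoes a half-wave phase shift.
Bottom surface (1.35 → 1.0): reflection off a lower-index medium gives no phase shift.
Exactly one π shift → a net half-wave offset.
For bright reflection here: 2 n t = (m + ½) λ.
λ = 2 n t / (m + ½) = 3731 / (m + ½) nm.
m=4: 829 nm (IR); m=5: 678 nm (visible); m=6: 574 nm (visible); m=7: 498 nm (visible); m=8: 439 nm (visible); m=9: 393 nm (visible); m=10: 355 nm (UV).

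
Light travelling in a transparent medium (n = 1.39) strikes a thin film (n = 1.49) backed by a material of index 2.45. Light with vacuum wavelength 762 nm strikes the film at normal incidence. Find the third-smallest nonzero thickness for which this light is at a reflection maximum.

At the upper boundary (n = 1.39 to n = 1.49) the reflected ray undergoes a half-wave phase shift.
Ray reflecting at the bottom interface goes from n = 1.49 toward n = 2.45: a half-wave phase shift.
Zero or two π shifts → no net half-wave offset.
With no net inversion, constructive interference in reflection requires 2 n t = m λ.
The third-smallest nonzero thickness corresponds to m = 3: t = m λ / (2 n) = 3.00 × 762 / (2 × 1.49) = 767 nm.

767 nm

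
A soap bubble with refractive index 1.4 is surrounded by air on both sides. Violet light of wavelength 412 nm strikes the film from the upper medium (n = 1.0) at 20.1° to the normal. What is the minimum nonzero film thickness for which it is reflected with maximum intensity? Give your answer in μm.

0.0759 μm

At the upper boundary (n = 1.0 to n = 1.4) the reflected ray undergoes a half-wave phase shift.
At the lower boundary (n = 1.4 to n = 1.0) the reflected ray undergoes no phase shift.
Exactly one π shift → a net half-wave offset.
For strong reflection here: 2 n t cos θ_r = (m + ½) λ.
Snell's law: 1.0 sin 20.1° = 1.4 sin θ_r → sin θ_r = 0.245, cos θ_r = 0.969.
Minimum at m = 0: t = λ / (4 n cos θ_r) = 412 / (4 × 1.4 × 0.969) = 75.9 nm.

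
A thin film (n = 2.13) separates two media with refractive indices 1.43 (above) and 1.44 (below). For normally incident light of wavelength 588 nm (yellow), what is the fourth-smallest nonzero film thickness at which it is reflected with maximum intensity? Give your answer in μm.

Ray reflecting at the top interface goes from n = 1.43 toward n = 2.13: a half-wave phase shift.
Ray reflecting at the bottom interface goes from n = 2.13 toward n = 1.44: no phase shift.
Net: one phase inversion between the two reflected rays.
For bright reflection here: 2 n t = (m + ½) λ.
The fourth-smallest nonzero thickness corresponds to m = 3: t = (m + ½) λ / (2 n) = 3.50 × 588 / (2 × 2.13) = 483 nm.

0.483 μm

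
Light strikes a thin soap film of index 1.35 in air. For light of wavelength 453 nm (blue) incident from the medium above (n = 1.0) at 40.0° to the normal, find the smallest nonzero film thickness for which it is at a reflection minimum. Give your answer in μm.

0.191 μm

At the upper boundary (n = 1.0 to n = 1.35) the reflected ray undergoes a half-wave phase shift.
Ray reflecting at the bottom interface goes from n = 1.35 toward n = 1.0: no phase shift.
The two reflections differ by half a wavelength.
So the condition for destructive reflection is 2 n t cos θ_r = m λ.
Snell's law: 1.0 sin 40.0° = 1.35 sin θ_r → sin θ_r = 0.476, cos θ_r = 0.879.
Minimum nonzero at m = 1: t = λ / (2 n cos θ_r) = 453 / (2 × 1.35 × 0.879) = 191 nm.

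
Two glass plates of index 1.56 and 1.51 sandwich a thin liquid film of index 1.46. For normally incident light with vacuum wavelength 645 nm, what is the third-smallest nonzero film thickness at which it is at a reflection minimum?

663 nm

Top surface (1.56 → 1.46): reflection off a lower-index medium gives no phase shift.
Ray reflecting at the bottom interface goes from n = 1.46 toward n = 1.51: a half-wave phase shift.
Net: one phase inversion between the two reflected rays.
With one net inversion, destructive interference in reflection requires 2 n t = m λ.
The third-smallest nonzero thickness corresponds to m = 3: t = m λ / (2 n) = 3.00 × 645 / (2 × 1.46) = 663 nm.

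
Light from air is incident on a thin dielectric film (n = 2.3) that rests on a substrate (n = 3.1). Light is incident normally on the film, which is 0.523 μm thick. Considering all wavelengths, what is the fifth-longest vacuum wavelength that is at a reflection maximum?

481 nm

Top surface (1.0 → 2.3): reflection off a higher-index medium gives a half-wave phase shift.
Ray reflecting at the bottom interface goes from n = 2.3 toward n = 3.1: a half-wave phase shift.
The two reflections carry the same phase change, so no net offset.
For maximum reflection here: 2 n t = m λ.
λ = 2 n t / m. The fifth-longest wavelength is m = 5: λ = 2 × 2.3 × 523 / 5.00 = 481 nm.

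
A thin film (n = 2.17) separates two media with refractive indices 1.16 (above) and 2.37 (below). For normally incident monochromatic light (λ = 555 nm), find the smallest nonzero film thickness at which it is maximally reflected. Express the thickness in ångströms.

Top surface (1.16 → 2.17): reflection off a higher-index medium gives a half-wave phase shift.
At the lower boundary (n = 2.17 to n = 2.37) the reflected ray undergoes a half-wave phase shift.
The two reflections carry the same phase change, so no net offset.
With no net inversion, constructive interference in reflection requires 2 n t = m λ.
Minimum nonzero at m = 1: t = λ / (2 n) = 555 / (2 × 2.17) = 128 nm.

1279 Å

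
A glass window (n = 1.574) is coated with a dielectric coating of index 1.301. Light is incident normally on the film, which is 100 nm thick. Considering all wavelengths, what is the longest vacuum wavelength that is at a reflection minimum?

At the upper boundary (n = 1.0 to n = 1.301) the reflected ray undergoes a half-wave phase shift.
At the lower boundary (n = 1.301 to n = 1.574) the reflected ray undergoes a half-wave phase shift.
Zero or two π shifts → no net half-wave offset.
For dark reflection here: 2 n t = (m + ½) λ.
λ = 2 n t / (m + ½). The longest wavelength is m = 0: λ = 2 × 1.301 × 100 / 0.500 = 520 nm.

520 nm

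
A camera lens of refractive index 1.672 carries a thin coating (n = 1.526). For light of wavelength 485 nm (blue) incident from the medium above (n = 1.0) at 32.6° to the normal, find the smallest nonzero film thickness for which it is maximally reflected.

Top surface (1.0 → 1.526): reflection off a higher-index medium gives a half-wave phase shift.
At the lower boundary (n = 1.526 to n = 1.672) the reflected ray undergoes a half-wave phase shift.
Net: no relative phase inversion (both shifts match).
So the condition for constructive reflection is 2 n t cos θ_r = m λ.
Snell's law: 1.0 sin 32.6° = 1.526 sin θ_r → sin θ_r = 0.353, cos θ_r = 0.936.
Minimum nonzero at m = 1: t = λ / (2 n cos θ_r) = 485 / (2 × 1.526 × 0.936) = 170 nm.

170 nm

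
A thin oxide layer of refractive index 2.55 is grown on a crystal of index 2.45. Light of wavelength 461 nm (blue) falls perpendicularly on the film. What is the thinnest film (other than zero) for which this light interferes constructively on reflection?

45.2 nm

At the upper boundary (n = 1.0 to n = 2.55) the reflected ray undergoes a half-wave phase shift.
Ray reflecting at the bottom interface goes from n = 2.55 toward n = 2.45: no phase shift.
Exactly one π shift → a net half-wave offset.
For maximum reflection here: 2 n t = (m + ½) λ.
Minimum at m = 0: t = λ / (4 n) = 461 / (4 × 2.55) = 45.2 nm.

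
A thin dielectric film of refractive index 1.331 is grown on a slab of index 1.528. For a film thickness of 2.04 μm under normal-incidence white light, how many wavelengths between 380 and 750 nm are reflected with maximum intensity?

7

Ray reflecting at the top interface goes from n = 1.0 toward n = 1.331: a half-wave phase shift.
Ray reflecting at the bottom interface goes from n = 1.331 toward n = 1.528: a half-wave phase shift.
Zero or two π shifts → no net half-wave offset.
For strong reflection here: 2 n t = m λ.
λ = 2 n t / m = 5430 / m nm.
m=7: 776 nm (IR); m=8: 679 nm (visible); m=9: 603 nm (visible); m=10: 543 nm (visible); m=11: 494 nm (visible); m=12: 453 nm (visible); m=13: 418 nm (visible); m=14: 388 nm (visible); m=15: 362 nm (UV).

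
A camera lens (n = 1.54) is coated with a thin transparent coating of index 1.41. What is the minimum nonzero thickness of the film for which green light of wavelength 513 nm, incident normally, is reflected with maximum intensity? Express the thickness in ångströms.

At the upper boundary (n = 1.0 to n = 1.41) the reflected ray undergoes a half-wave phase shift.
Bottom surface (1.41 → 1.54): reflection off a higher-index medium gives a half-wave phase shift.
Zero or two π shifts → no net half-wave offset.
For strong reflection here: 2 n t = m λ.
Minimum nonzero at m = 1: t = λ / (2 n) = 513 / (2 × 1.41) = 182 nm.

1819 Å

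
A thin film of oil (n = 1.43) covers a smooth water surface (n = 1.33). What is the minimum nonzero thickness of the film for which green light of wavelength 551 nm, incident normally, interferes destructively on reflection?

193 nm

At the upper boundary (n = 1.0 to n = 1.43) the reflected ray undergoes a half-wave phase shift.
At the lower boundary (n = 1.43 to n = 1.33) the reflected ray undergoes no phase shift.
The two reflections differ by half a wavelength.
With one net inversion, destructive interference in reflection requires 2 n t = m λ.
Minimum nonzero at m = 1: t = λ / (2 n) = 551 / (2 × 1.43) = 193 nm.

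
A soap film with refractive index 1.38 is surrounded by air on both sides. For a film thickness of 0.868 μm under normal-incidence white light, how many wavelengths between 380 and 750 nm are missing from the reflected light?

3

At the upper boundary (n = 1.0 to n = 1.38) the reflected ray undergoes a half-wave phase shift.
At the lower boundary (n = 1.38 to n = 1.0) the reflected ray undergoes no phase shift.
Net: one phase inversion between the two reflected rays.
For dark reflection here: 2 n t = m λ.
λ = 2 n t / m = 2396 / m nm.
m=3: 799 nm (IR); m=4: 599 nm (visible); m=5: 479 nm (visible); m=6: 399 nm (visible); m=7: 342 nm (UV).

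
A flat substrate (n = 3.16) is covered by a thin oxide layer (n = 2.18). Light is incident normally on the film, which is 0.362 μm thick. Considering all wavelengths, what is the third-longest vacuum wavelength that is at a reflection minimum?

631 nm

Top surface (1.0 → 2.18): reflection off a higher-index medium gives a half-wave phase shift.
Ray reflecting at the bottom interface goes from n = 2.18 toward n = 3.16: a half-wave phase shift.
Zero or two π shifts → no net half-wave offset.
For weak reflection here: 2 n t = (m + ½) λ.
λ = 2 n t / (m + ½). The third-longest wavelength is m = 2: λ = 2 × 2.18 × 362 / 2.50 = 631 nm.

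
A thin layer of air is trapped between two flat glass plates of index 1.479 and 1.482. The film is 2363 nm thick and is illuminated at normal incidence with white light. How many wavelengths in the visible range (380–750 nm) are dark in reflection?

6

Top surface (1.479 → 1.0): reflection off a lower-index medium gives no phase shift.
Bottom surface (1.0 → 1.482): reflection off a higher-index medium gives a half-wave phase shift.
The two reflections differ by half a wavelength.
With one net inversion, destructive interference in reflection requires 2 n t = m λ.
λ = 2 n t / m = 4726 / m nm.
m=6: 788 nm (IR); m=7: 675 nm (visible); m=8: 591 nm (visible); m=9: 525 nm (visible); m=10: 473 nm (visible); m=11: 430 nm (visible); m=12: 394 nm (visible); m=13: 364 nm (UV).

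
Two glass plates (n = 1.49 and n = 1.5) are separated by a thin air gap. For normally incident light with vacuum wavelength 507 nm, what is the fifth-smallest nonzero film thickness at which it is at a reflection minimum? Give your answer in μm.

1.27 μm

Ray reflecting at the top interface goes from n = 1.49 toward n = 1.0: no phase shift.
Bottom surface (1.0 → 1.5): reflection off a higher-index medium gives a half-wave phase shift.
The two reflections differ by half a wavelength.
So the condition for destructive reflection is 2 n t = m λ.
The fifth-smallest nonzero thickness corresponds to m = 5: t = m λ / (2 n) = 5.00 × 507 / (2 × 1.0) = 1268 nm.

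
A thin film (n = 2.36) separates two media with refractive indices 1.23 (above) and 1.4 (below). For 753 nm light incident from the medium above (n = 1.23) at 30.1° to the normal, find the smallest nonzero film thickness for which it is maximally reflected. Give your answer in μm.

Ray reflecting at the top interface goes from n = 1.23 toward n = 2.36: a half-wave phase shift.
Ray reflecting at the bottom interface goes from n = 2.36 toward n = 1.4: no phase shift.
Net: one phase inversion between the two reflected rays.
For strong reflection here: 2 n t cos θ_r = (m + ½) λ.
Snell's law: 1.23 sin 30.1° = 2.36 sin θ_r → sin θ_r = 0.261, cos θ_r = 0.965.
Minimum at m = 0: t = λ / (4 n cos θ_r) = 753 / (4 × 2.36 × 0.965) = 82.6 nm.

0.0826 μm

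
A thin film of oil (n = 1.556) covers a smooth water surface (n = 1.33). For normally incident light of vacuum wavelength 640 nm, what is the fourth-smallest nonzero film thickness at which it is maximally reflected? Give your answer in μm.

0.720 μm

At the upper boundary (n = 1.0 to n = 1.556) the reflected ray undergoes a half-wave phase shift.
Ray reflecting at the bottom interface goes from n = 1.556 toward n = 1.33: no phase shift.
The two reflections differ by half a wavelength.
So the condition for constructive reflection is 2 n t = (m + ½) λ.
The fourth-smallest nonzero thickness corresponds to m = 3: t = (m + ½) λ / (2 n) = 3.50 × 640 / (2 × 1.556) = 720 nm.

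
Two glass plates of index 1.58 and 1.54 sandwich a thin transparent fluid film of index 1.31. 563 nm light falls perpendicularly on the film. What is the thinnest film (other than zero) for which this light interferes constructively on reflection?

107 nm

At the upper boundary (n = 1.58 to n = 1.31) the reflected ray undergoes no phase shift.
Bottom surface (1.31 → 1.54): reflection off a higher-index medium gives a half-wave phase shift.
Net: one phase inversion between the two reflected rays.
For maximum reflection here: 2 n t = (m + ½) λ.
Minimum at m = 0: t = λ / (4 n) = 563 / (4 × 1.31) = 107 nm.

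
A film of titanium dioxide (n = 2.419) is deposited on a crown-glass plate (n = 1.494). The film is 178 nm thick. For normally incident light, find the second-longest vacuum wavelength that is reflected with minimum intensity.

431 nm

At the upper boundary (n = 1.0 to n = 2.419) the reflected ray undergoes a half-wave phase shift.
Ray reflecting at the bottom interface goes from n = 2.419 toward n = 1.494: no phase shift.
Exactly one π shift → a net half-wave offset.
For dark reflection here: 2 n t = m λ.
λ = 2 n t / m. The second-longest wavelength is m = 2: λ = 2 × 2.419 × 178 / 2.00 = 431 nm.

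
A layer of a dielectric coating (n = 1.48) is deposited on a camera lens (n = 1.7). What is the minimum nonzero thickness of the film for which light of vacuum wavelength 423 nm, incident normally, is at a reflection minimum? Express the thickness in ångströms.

715 Å

At the upper boundary (n = 1.0 to n = 1.48) the reflected ray undergoes a half-wave phase shift.
Bottom surface (1.48 → 1.7): reflection off a higher-index medium gives a half-wave phase shift.
Net: no relative phase inversion (both shifts match).
So the condition for destructive reflection is 2 n t = (m + ½) λ.
Minimum at m = 0: t = λ / (4 n) = 423 / (4 × 1.48) = 71.5 nm.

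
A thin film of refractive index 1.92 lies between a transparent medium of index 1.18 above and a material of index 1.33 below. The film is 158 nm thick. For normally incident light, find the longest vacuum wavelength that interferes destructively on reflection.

607 nm

At the upper boundary (n = 1.18 to n = 1.92) the reflected ray undergoes a half-wave phase shift.
At the lower boundary (n = 1.92 to n = 1.33) the reflected ray undergoes no phase shift.
Net: one phase inversion between the two reflected rays.
With one net inversion, destructive interference in reflection requires 2 n t = m λ.
λ = 2 n t / m. The longest wavelength is m = 1: λ = 2 × 1.92 × 158 / 1.00 = 607 nm.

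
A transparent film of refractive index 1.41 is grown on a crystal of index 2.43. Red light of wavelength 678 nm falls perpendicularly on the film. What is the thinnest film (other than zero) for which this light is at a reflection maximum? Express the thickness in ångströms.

At the upper boundary (n = 1.0 to n = 1.41) the reflected ray undergoes a half-wave phase shift.
Bottom surface (1.41 → 2.43): reflection off a higher-index medium gives a half-wave phase shift.
The two reflections carry the same phase change, so no net offset.
For bright reflection here: 2 n t = m λ.
Minimum nonzero at m = 1: t = λ / (2 n) = 678 / (2 × 1.41) = 240 nm.

2404 Å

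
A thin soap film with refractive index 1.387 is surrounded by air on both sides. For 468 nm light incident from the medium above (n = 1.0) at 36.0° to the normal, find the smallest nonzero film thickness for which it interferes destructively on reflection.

186 nm

At the upper boundary (n = 1.0 to n = 1.387) the reflected ray undergoes a half-wave phase shift.
Ray reflecting at the bottom interface goes from n = 1.387 toward n = 1.0: no phase shift.
The two reflections differ by half a wavelength.
For dark reflection here: 2 n t cos θ_r = m λ.
Snell's law: 1.0 sin 36.0° = 1.387 sin θ_r → sin θ_r = 0.424, cos θ_r = 0.906.
Minimum nonzero at m = 1: t = λ / (2 n cos θ_r) = 468 / (2 × 1.387 × 0.906) = 186 nm.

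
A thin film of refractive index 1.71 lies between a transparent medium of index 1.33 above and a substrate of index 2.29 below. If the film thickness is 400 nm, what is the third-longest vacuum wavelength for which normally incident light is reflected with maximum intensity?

456 nm

At the upper boundary (n = 1.33 to n = 1.71) the reflected ray undergoes a half-wave phase shift.
At the lower boundary (n = 1.71 to n = 2.29) the reflected ray undergoes a half-wave phase shift.
The two reflections carry the same phase change, so no net offset.
For bright reflection here: 2 n t = m λ.
λ = 2 n t / m. The third-longest wavelength is m = 3: λ = 2 × 1.71 × 400 / 3.00 = 456 nm.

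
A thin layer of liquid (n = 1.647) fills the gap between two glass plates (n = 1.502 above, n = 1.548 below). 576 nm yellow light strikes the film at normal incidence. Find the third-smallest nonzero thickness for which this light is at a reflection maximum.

437 nm

At the upper boundary (n = 1.502 to n = 1.647) the reflected ray undergoes a half-wave phase shift.
At the lower boundary (n = 1.647 to n = 1.548) the reflected ray undergoes no phase shift.
The two reflections differ by half a wavelength.
For strong reflection here: 2 n t = (m + ½) λ.
The third-smallest nonzero thickness corresponds to m = 2: t = (m + ½) λ / (2 n) = 2.50 × 576 / (2 × 1.647) = 437 nm.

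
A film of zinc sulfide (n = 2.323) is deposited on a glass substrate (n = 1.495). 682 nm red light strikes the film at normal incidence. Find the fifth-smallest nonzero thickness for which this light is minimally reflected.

At the upper boundary (n = 1.0 to n = 2.323) the reflected ray undergoes a half-wave phase shift.
Ray reflecting at the bottom interface goes from n = 2.323 toward n = 1.495: no phase shift.
The two reflections differ by half a wavelength.
For weak reflection here: 2 n t = m λ.
The fifth-smallest nonzero thickness corresponds to m = 5: t = m λ / (2 n) = 5.00 × 682 / (2 × 2.323) = 734 nm.

734 nm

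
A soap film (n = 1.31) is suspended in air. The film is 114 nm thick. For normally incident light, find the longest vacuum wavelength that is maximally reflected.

At the upper boundary (n = 1.0 to n = 1.31) the reflected ray undergoes a half-wave phase shift.
Ray reflecting at the bottom interface goes from n = 1.31 toward n = 1.0: no phase shift.
Net: one phase inversion between the two reflected rays.
So the condition for constructive reflection is 2 n t = (m + ½) λ.
λ = 2 n t / (m + ½). The longest wavelength is m = 0: λ = 2 × 1.31 × 114 / 0.500 = 597 nm.

597 nm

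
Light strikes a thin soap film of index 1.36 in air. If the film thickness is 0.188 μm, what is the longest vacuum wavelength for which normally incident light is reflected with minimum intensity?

511 nm

Ray reflecting at the top interface goes from n = 1.0 toward n = 1.36: a half-wave phase shift.
Ray reflecting at the bottom interface goes from n = 1.36 toward n = 1.0: no phase shift.
Exactly one π shift → a net half-wave offset.
For weak reflection here: 2 n t = m λ.
λ = 2 n t / m. The longest wavelength is m = 1: λ = 2 × 1.36 × 188 / 1.00 = 511 nm.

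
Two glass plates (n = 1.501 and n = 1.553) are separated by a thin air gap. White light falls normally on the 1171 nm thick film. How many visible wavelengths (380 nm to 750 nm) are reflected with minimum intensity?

At the upper boundary (n = 1.501 to n = 1.0) the reflected ray undergoes no phase shift.
At the lower boundary (n = 1.0 to n = 1.553) the reflected ray undergoes a half-wave phase shift.
Exactly one π shift → a net half-wave offset.
With one net inversion, destructive interference in reflection requires 2 n t = m λ.
λ = 2 n t / m = 2342 / m nm.
m=3: 781 nm (IR); m=4: 586 nm (visible); m=5: 468 nm (visible); m=6: 390 nm (visible); m=7: 335 nm (UV).

3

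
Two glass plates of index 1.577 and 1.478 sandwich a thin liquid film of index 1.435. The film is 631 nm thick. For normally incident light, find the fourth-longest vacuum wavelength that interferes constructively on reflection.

At the upper boundary (n = 1.577 to n = 1.435) the reflected ray undergoes no phase shift.
At the lower boundary (n = 1.435 to n = 1.478) the reflected ray undergoes a half-wave phase shift.
Net: one phase inversion between the two reflected rays.
So the condition for constructive reflection is 2 n t = (m + ½) λ.
λ = 2 n t / (m + ½). The fourth-longest wavelength is m = 3: λ = 2 × 1.435 × 631 / 3.50 = 517 nm.

517 nm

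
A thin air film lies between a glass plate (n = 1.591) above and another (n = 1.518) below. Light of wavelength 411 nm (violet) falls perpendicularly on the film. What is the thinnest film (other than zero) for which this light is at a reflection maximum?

103 nm

At the upper boundary (n = 1.591 to n = 1.0) the reflected ray undergoes no phase shift.
Bottom surface (1.0 → 1.518): reflection off a higher-index medium gives a half-wave phase shift.
Net: one phase inversion between the two reflected rays.
For bright reflection here: 2 n t = (m + ½) λ.
Minimum at m = 0: t = λ / (4 n) = 411 / (4 × 1.0) = 103 nm.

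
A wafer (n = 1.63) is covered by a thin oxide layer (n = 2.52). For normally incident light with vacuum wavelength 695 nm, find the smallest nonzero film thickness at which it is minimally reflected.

Top surface (1.0 → 2.52): reflection off a higher-index medium gives a half-wave phase shift.
Bottom surface (2.52 → 1.63): reflection off a lower-index medium gives no phase shift.
The two reflections differ by half a wavelength.
So the condition for destructive reflection is 2 n t = m λ.
Minimum nonzero at m = 1: t = λ / (2 n) = 695 / (2 × 2.52) = 138 nm.

138 nm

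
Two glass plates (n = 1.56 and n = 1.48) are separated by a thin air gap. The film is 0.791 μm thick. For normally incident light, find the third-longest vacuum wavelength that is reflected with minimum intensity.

At the upper boundary (n = 1.56 to n = 1.0) the reflected ray undergoes no phase shift.
At the lower boundary (n = 1.0 to n = 1.48) the reflected ray undergoes a half-wave phase shift.
Exactly one π shift → a net half-wave offset.
So the condition for destructive reflection is 2 n t = m λ.
λ = 2 n t / m. The third-longest wavelength is m = 3: λ = 2 × 1.0 × 791 / 3.00 = 527 nm.

527 nm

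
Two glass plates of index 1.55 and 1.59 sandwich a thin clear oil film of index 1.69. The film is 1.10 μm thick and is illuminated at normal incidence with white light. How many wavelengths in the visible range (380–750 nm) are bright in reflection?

5

Ray reflecting at the top interface goes from n = 1.55 toward n = 1.69: a half-wave phase shift.
Ray reflecting at the bottom interface goes from n = 1.69 toward n = 1.59: no phase shift.
The two reflections differ by half a wavelength.
With one net inversion, constructive interference in reflection requires 2 n t = (m + ½) λ.
λ = 2 n t / (m + ½) = 3718 / (m + ½) nm.
m=4: 826 nm (IR); m=5: 676 nm (visible); m=6: 572 nm (visible); m=7: 496 nm (visible); m=8: 437 nm (visible); m=9: 391 nm (visible); m=10: 354 nm (UV).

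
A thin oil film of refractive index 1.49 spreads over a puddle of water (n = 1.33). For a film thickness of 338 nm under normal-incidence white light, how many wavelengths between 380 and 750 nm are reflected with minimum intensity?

1

At the upper boundary (n = 1.0 to n = 1.49) the reflected ray undergoes a half-wave phase shift.
At the lower boundary (n = 1.49 to n = 1.33) the reflected ray undergoes no phase shift.
Exactly one π shift → a net half-wave offset.
So the condition for destructive reflection is 2 n t = m λ.
λ = 2 n t / m = 1007 / m nm.
m=1: 1007 nm (IR); m=2: 504 nm (visible); m=3: 336 nm (UV).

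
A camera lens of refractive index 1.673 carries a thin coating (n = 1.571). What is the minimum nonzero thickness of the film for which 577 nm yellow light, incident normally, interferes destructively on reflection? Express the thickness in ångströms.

918 Å

Ray reflecting at the top interface goes from n = 1.0 toward n = 1.571: a half-wave phase shift.
At the lower boundary (n = 1.571 to n = 1.673) the reflected ray undergoes a half-wave phase shift.
Zero or two π shifts → no net half-wave offset.
So the condition for destructive reflection is 2 n t = (m + ½) λ.
Minimum at m = 0: t = λ / (4 n) = 577 / (4 × 1.571) = 91.8 nm.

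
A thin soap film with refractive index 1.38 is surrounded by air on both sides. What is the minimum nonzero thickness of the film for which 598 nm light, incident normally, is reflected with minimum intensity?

217 nm

At the upper boundary (n = 1.0 to n = 1.38) the reflected ray undergoes a half-wave phase shift.
Bottom surface (1.38 → 1.0): reflection off a lower-index medium gives no phase shift.
Exactly one π shift → a net half-wave offset.
For weak reflection here: 2 n t = m λ.
Minimum nonzero at m = 1: t = λ / (2 n) = 598 / (2 × 1.38) = 217 nm.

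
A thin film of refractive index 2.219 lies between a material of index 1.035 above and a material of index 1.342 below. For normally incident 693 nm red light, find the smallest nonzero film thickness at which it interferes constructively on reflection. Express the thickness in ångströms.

Top surface (1.035 → 2.219): reflection off a higher-index medium gives a half-wave phase shift.
At the lower boundary (n = 2.219 to n = 1.342) the reflected ray undergoes no phase shift.
The two reflections differ by half a wavelength.
For maximum reflection here: 2 n t = (m + ½) λ.
Minimum at m = 0: t = λ / (4 n) = 693 / (4 × 2.219) = 78.1 nm.

781 Å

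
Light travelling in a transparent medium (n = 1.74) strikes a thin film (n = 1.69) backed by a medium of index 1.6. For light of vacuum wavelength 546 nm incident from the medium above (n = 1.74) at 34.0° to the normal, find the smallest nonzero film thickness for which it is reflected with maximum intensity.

Ray reflecting at the top interface goes from n = 1.74 toward n = 1.69: no phase shift.
Bottom surface (1.69 → 1.6): reflection off a lower-index medium gives no phase shift.
Zero or two π shifts → no net half-wave offset.
So the condition for constructive reflection is 2 n t cos θ_r = m λ.
Snell's law: 1.74 sin 34.0° = 1.69 sin θ_r → sin θ_r = 0.576, cos θ_r = 0.818.
Minimum nonzero at m = 1: t = λ / (2 n cos θ_r) = 546 / (2 × 1.69 × 0.818) = 198 nm.

198 nm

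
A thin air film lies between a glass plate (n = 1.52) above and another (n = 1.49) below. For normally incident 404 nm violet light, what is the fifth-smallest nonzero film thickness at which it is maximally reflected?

909 nm

At the upper boundary (n = 1.52 to n = 1.0) the reflected ray undergoes no phase shift.
Bottom surface (1.0 → 1.49): reflection off a higher-index medium gives a half-wave phase shift.
Net: one phase inversion between the two reflected rays.
With one net inversion, constructive interference in reflection requires 2 n t = (m + ½) λ.
The fifth-smallest nonzero thickness corresponds to m = 4: t = (m + ½) λ / (2 n) = 4.50 × 404 / (2 × 1.0) = 909 nm.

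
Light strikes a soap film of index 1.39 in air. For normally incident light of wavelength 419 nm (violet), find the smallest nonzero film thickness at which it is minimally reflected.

151 nm

At the upper boundary (n = 1.0 to n = 1.39) the reflected ray undergoes a half-wave phase shift.
At the lower boundary (n = 1.39 to n = 1.0) the reflected ray undergoes no phase shift.
Exactly one π shift → a net half-wave offset.
So the condition for destructive reflection is 2 n t = m λ.
Minimum nonzero at m = 1: t = λ / (2 n) = 419 / (2 × 1.39) = 151 nm.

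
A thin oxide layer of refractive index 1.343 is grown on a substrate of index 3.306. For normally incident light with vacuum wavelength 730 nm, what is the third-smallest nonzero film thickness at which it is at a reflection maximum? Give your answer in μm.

0.815 μm

Top surface (1.0 → 1.343): reflection off a higher-index medium gives a half-wave phase shift.
Bottom surface (1.343 → 3.306): reflection off a higher-index medium gives a half-wave phase shift.
Zero or two π shifts → no net half-wave offset.
For maximum reflection here: 2 n t = m λ.
The third-smallest nonzero thickness corresponds to m = 3: t = m λ / (2 n) = 3.00 × 730 / (2 × 1.343) = 815 nm.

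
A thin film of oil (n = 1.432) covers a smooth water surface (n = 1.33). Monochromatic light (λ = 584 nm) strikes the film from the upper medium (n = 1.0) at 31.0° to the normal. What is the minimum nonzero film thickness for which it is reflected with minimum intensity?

219 nm

Ray reflecting at the top interface goes from n = 1.0 toward n = 1.432: a half-wave phase shift.
Ray reflecting at the bottom interface goes from n = 1.432 toward n = 1.33: no phase shift.
Exactly one π shift → a net half-wave offset.
For weak reflection here: 2 n t cos θ_r = m λ.
Snell's law: 1.0 sin 31.0° = 1.432 sin θ_r → sin θ_r = 0.360, cos θ_r = 0.933.
Minimum nonzero at m = 1: t = λ / (2 n cos θ_r) = 584 / (2 × 1.432 × 0.933) = 219 nm.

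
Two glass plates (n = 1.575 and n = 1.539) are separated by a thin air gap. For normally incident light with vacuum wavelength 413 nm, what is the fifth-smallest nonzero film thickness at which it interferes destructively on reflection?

1033 nm

Top surface (1.575 → 1.0): reflection off a lower-index medium gives no phase shift.
Bottom surface (1.0 → 1.539): reflection off a higher-index medium gives a half-wave phase shift.
Net: one phase inversion between the two reflected rays.
With one net inversion, destructive interference in reflection requires 2 n t = m λ.
The fifth-smallest nonzero thickness corresponds to m = 5: t = m λ / (2 n) = 5.00 × 413 / (2 × 1.0) = 1033 nm.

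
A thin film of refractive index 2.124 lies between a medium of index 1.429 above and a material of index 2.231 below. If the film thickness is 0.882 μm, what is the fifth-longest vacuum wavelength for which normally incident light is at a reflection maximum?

749 nm

At the upper boundary (n = 1.429 to n = 2.124) the reflected ray undergoes a half-wave phase shift.
Bottom surface (2.124 → 2.231): reflection off a higher-index medium gives a half-wave phase shift.
Zero or two π shifts → no net half-wave offset.
For strong reflection here: 2 n t = m λ.
λ = 2 n t / m. The fifth-longest wavelength is m = 5: λ = 2 × 2.124 × 882 / 5.00 = 749 nm.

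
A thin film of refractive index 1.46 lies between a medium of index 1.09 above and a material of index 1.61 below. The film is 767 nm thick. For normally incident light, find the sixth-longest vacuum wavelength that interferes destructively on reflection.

407 nm

Top surface (1.09 → 1.46): reflection off a higher-index medium gives a half-wave phase shift.
Bottom surface (1.46 → 1.61): reflection off a higher-index medium gives a half-wave phase shift.
Net: no relative phase inversion (both shifts match).
For weak reflection here: 2 n t = (m + ½) λ.
λ = 2 n t / (m + ½). The sixth-longest wavelength is m = 5: λ = 2 × 1.46 × 767 / 5.50 = 407 nm.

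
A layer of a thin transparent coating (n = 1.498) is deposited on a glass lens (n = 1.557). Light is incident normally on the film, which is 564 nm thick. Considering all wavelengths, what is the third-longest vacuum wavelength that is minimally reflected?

676 nm

Top surface (1.0 → 1.498): reflection off a higher-index medium gives a half-wave phase shift.
Ray reflecting at the bottom interface goes from n = 1.498 toward n = 1.557: a half-wave phase shift.
Zero or two π shifts → no net half-wave offset.
For dark reflection here: 2 n t = (m + ½) λ.
λ = 2 n t / (m + ½). The third-longest wavelength is m = 2: λ = 2 × 1.498 × 564 / 2.50 = 676 nm.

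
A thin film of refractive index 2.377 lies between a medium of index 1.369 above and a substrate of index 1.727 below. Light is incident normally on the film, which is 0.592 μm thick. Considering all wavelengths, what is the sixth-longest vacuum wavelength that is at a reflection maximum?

At the upper boundary (n = 1.369 to n = 2.377) the reflected ray undergoes a half-wave phase shift.
At the lower boundary (n = 2.377 to n = 1.727) the reflected ray undergoes no phase shift.
The two reflections differ by half a wavelength.
So the condition for constructive reflection is 2 n t = (m + ½) λ.
λ = 2 n t / (m + ½). The sixth-longest wavelength is m = 5: λ = 2 × 2.377 × 592 / 5.50 = 512 nm.

512 nm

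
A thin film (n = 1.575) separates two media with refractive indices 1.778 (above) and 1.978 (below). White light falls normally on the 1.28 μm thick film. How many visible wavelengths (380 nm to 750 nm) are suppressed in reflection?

5

At the upper boundary (n = 1.778 to n = 1.575) the reflected ray undergoes no phase shift.
Ray reflecting at the bottom interface goes from n = 1.575 toward n = 1.978: a half-wave phase shift.
Exactly one π shift → a net half-wave offset.
With one net inversion, destructive interference in reflection requires 2 n t = m λ.
λ = 2 n t / m = 4032 / m nm.
m=5: 806 nm (IR); m=6: 672 nm (visible); m=7: 576 nm (visible); m=8: 504 nm (visible); m=9: 448 nm (visible); m=10: 403 nm (visible); m=11: 367 nm (UV).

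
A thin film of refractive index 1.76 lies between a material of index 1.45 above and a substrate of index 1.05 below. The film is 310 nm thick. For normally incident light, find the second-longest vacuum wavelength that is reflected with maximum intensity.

727 nm

At the upper boundary (n = 1.45 to n = 1.76) the reflected ray undergoes a half-wave phase shift.
Ray reflecting at the bottom interface goes from n = 1.76 toward n = 1.05: no phase shift.
Net: one phase inversion between the two reflected rays.
With one net inversion, constructive interference in reflection requires 2 n t = (m + ½) λ.
λ = 2 n t / (m + ½). The second-longest wavelength is m = 1: λ = 2 × 1.76 × 310 / 1.50 = 727 nm.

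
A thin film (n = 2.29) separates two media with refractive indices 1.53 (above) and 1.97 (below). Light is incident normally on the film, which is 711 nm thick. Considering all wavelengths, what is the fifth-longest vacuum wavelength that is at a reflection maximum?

Top surface (1.53 → 2.29): reflection off a higher-index medium gives a half-wave phase shift.
Ray reflecting at the bottom interface goes from n = 2.29 toward n = 1.97: no phase shift.
Net: one phase inversion between the two reflected rays.
With one net inversion, constructive interference in reflection requires 2 n t = (m + ½) λ.
λ = 2 n t / (m + ½). The fifth-longest wavelength is m = 4: λ = 2 × 2.29 × 711 / 4.50 = 724 nm.

724 nm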